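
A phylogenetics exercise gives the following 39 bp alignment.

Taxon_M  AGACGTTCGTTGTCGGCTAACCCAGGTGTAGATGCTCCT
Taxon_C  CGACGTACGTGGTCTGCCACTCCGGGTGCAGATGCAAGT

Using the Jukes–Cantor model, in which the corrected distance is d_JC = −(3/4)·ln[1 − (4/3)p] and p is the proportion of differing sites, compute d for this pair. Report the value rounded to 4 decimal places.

0.3961

Mismatches occur at site 1 (A/C), site 7 (T/A), site 11 (T/G), site 15 (G/T), site 18 (T/C), site 20 (A/C), site 21 (C/T), site 24 (A/G), site 29 (T/C), site 36 (T/A), site 37 (C/A), site 38 (C/G).
p = 12/39 = 0.307692.
d = −0.75 · ln(1 − (4/3)·0.307692) = −0.75 · ln(0.589744) = −0.75 · (-0.528067) = 0.3961.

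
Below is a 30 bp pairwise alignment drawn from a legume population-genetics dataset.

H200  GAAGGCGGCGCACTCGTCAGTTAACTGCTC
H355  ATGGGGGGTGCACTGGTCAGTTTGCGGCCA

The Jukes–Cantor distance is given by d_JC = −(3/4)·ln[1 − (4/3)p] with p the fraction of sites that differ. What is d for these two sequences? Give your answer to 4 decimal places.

0.5034

Differing sites — 1:G/A; 2:A/T; 3:A/G; 6:C/G; 9:C/T; 15:C/G; 23:A/T; 24:A/G; 26:T/G; 29:T/C; 30:C/A.
p = 11/30 = 0.366667.
d = −0.75 · ln(1 − (4/3)·0.366667) = −0.75 · ln(0.511111) = −0.75 · (-0.671168) = 0.5034.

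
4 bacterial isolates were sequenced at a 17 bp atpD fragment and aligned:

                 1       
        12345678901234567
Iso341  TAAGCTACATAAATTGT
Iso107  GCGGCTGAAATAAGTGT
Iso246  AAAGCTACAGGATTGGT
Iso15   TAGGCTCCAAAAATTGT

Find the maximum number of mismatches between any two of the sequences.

Pairwise Hamming distances:
  Iso341 vs Iso107: 8
  Iso341 vs Iso246: 5
  Iso341 vs Iso15: 3
  Iso107 vs Iso246: 10
  Iso107 vs Iso15: 6
  Iso246 vs Iso15: 7
The largest is 10, between Iso107 and Iso246.

10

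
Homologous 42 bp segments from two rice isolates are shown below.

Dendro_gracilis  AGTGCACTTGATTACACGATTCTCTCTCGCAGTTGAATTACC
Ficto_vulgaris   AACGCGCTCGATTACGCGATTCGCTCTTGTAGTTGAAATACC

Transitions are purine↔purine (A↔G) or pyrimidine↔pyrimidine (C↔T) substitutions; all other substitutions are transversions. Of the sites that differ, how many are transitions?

7

The sequences differ at positions 2 (G/A, transition), 3 (T/C, transition), 6 (A/G, transition), 9 (T/C, transition), 16 (A/G, transition), 23 (T/G, transversion), 28 (C/T, transition), 30 (C/T, transition), 38 (T/A, transversion).
Of the 9 differences, 7 transitions and 2 transversions, so the answer is 7.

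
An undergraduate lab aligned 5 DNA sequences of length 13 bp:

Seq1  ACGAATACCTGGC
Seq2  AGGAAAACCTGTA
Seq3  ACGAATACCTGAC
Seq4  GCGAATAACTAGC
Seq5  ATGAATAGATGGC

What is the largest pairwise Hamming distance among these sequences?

Pairwise Hamming distances:
  Seq1 vs Seq2: 4
  Seq1 vs Seq3: 1
  Seq1 vs Seq4: 3
  Seq1 vs Seq5: 3
  Seq2 vs Seq3: 4
  Seq2 vs Seq4: 7
  Seq2 vs Seq5: 6
  Seq3 vs Seq4: 4
  Seq3 vs Seq5: 4
  Seq4 vs Seq5: 5
The largest is 7, between Seq2 and Seq4.

7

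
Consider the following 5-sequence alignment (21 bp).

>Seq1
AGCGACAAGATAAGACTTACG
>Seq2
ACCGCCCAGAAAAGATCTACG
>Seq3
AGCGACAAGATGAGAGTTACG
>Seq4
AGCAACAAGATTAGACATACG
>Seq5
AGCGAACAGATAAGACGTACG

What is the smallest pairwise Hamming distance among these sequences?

2

Pairwise Hamming distances:
  Seq1 vs Seq2: 6
  Seq1 vs Seq3: 2
  Seq1 vs Seq4: 3
  Seq1 vs Seq5: 3
  Seq2 vs Seq3: 7
  Seq2 vs Seq4: 8
  Seq2 vs Seq5: 6
  Seq3 vs Seq4: 4
  Seq3 vs Seq5: 5
  Seq4 vs Seq5: 5
The smallest is 2, between Seq1 and Seq3.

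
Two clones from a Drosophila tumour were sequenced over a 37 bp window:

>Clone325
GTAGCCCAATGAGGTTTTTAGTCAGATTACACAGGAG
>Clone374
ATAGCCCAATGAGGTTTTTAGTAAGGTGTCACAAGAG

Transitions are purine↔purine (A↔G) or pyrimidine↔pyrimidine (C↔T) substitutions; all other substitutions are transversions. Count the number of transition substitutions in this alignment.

Differing sites — 1:G/A (Ti); 23:C/A (Tv); 26:A/G (Ti); 28:T/G (Tv); 29:A/T (Tv); 34:G/A (Ti).
Of the 6 differences, 3 transitions and 3 transversions, so the answer is 3.

3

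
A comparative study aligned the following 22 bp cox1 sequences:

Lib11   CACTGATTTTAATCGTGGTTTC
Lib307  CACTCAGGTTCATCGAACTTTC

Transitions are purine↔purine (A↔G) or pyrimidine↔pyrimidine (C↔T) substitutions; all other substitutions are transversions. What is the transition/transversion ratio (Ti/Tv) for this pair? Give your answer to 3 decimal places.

0.167

Differing sites — 5:G/C (Tv); 7:T/G (Tv); 8:T/G (Tv); 11:A/C (Tv); 16:T/A (Tv); 17:G/A (Ti); 18:G/C (Tv).
Of the 7 differences, 1 transition and 6 transversions, so Ti/Tv = 1/6 = 0.167.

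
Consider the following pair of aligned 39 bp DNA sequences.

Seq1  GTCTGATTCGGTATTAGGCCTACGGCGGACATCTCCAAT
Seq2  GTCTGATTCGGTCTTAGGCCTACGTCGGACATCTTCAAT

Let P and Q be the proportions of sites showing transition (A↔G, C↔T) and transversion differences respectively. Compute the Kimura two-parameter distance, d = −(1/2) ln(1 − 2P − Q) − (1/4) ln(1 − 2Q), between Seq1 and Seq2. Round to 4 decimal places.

0.0812

Mismatches occur at site 13 (A↔C, transversion), site 25 (G↔T, transversion), site 35 (C↔T, transition).
Of the 3 differences, 1 transition and 2 transversions over 39 sites: P = 1/39 = 0.025641, Q = 2/39 = 0.051282.
d = −0.5·ln(0.897436) − 0.25·ln(0.897436) = −0.5·(-0.108213) − 0.25·(-0.108213) = 0.0812.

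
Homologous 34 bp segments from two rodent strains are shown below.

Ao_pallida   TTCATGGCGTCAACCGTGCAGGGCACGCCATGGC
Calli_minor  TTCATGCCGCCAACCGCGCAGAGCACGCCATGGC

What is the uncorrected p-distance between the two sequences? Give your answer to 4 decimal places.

0.1176

Mismatches occur at site 7 (G→C), site 10 (T→C), site 17 (T→C), site 22 (G→A).
There are 4 differences over 34 sites, so p = 4/34 = 0.1176.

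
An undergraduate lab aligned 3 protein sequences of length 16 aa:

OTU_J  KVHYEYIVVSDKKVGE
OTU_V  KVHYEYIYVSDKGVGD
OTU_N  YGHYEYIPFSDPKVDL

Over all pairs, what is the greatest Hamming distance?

8

Pairwise Hamming distances:
  OTU_J vs OTU_V: 3
  OTU_J vs OTU_N: 7
  OTU_V vs OTU_N: 8
The largest is 8, between OTU_V and OTU_N.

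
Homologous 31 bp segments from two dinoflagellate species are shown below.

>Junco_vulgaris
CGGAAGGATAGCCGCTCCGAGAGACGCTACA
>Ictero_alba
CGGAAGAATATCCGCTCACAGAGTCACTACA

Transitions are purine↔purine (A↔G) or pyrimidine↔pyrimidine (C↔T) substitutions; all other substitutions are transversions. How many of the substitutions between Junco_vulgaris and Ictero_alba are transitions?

Mismatches occur at site 7 (G→A, transition), site 11 (G→T, transversion), site 18 (C→A, transversion), site 19 (G→C, transversion), site 24 (A→T, transversion), site 26 (G→A, transition).
Of the 6 differences, 2 transitions and 4 transversions, so the answer is 2.

2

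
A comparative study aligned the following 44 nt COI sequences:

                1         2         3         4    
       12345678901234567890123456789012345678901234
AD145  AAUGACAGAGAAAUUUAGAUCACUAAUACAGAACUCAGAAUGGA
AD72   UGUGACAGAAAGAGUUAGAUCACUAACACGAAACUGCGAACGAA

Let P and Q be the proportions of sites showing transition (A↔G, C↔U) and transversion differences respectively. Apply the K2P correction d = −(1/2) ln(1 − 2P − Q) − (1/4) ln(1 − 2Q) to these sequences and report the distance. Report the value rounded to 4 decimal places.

The sequences differ at positions 1 (A/U, transversion), 2 (A/G, transition), 10 (G/A, transition), 12 (A/G, transition), 14 (U/G, transversion), 27 (U/C, transition), 30 (A/G, transition), 31 (G/A, transition), 36 (C/G, transversion), 37 (A/C, transversion), 41 (U/C, transition), 43 (G/A, transition).
Of the 12 differences, 8 transitions and 4 transversions over 44 sites: P = 8/44 = 0.181818, Q = 4/44 = 0.090909.
d = −0.5·ln(0.545455) − 0.25·ln(0.818182) = −0.5·(-0.606135) − 0.25·(-0.200670) = 0.3532.

0.3532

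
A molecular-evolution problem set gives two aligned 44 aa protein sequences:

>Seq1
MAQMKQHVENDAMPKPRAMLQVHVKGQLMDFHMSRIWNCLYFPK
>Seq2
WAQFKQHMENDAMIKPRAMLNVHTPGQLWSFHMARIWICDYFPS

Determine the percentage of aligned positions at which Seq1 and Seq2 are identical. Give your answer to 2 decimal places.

The sequences differ at positions 1 (M/W), 4 (M/F), 8 (V/M), 14 (P/I), 21 (Q/N), 24 (V/T), 25 (K/P), 29 (M/W), 30 (D/S), 34 (S/A), 38 (N/I), 40 (L/D), 44 (K/S).
31 of the 44 sites match, so the percent identity is 31/44 × 100 = 70.45%.

70.45%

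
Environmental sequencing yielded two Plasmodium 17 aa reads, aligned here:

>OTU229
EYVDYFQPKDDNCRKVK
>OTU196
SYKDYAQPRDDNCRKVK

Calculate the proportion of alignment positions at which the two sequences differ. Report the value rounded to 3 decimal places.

0.235

Differing sites — 1:E/S; 3:V/K; 6:F/A; 9:K/R.
There are 4 differences over 17 sites, so p = 4/17 = 0.235.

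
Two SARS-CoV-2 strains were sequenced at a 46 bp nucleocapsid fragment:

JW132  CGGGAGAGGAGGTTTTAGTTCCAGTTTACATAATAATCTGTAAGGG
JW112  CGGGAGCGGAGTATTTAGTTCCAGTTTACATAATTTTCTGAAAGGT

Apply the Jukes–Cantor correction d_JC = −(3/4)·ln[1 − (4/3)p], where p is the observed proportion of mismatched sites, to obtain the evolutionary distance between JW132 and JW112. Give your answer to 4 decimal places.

0.1701

The sequences differ at positions 7 (A/C), 12 (G/T), 13 (T/A), 35 (A/T), 36 (A/T), 41 (T/A), 46 (G/T).
p = 7/46 = 0.152174.
d = −0.75 · ln(1 − (4/3)·0.152174) = −0.75 · ln(0.797101) = −0.75 · (-0.226774) = 0.1701.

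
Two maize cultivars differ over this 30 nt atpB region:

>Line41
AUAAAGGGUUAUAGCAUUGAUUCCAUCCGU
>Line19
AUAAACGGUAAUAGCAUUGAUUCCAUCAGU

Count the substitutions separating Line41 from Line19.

The sequences differ at positions 6 (G/C), 10 (U/A), 28 (C/A).
That gives 3 mismatches out of 30 aligned sites, so the Hamming distance is 3.

3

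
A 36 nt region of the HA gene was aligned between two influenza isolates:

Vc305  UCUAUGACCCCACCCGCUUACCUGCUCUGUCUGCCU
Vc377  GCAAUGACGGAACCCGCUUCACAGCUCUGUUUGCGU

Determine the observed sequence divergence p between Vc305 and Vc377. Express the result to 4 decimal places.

Mismatches occur at site 1 (U/G), site 3 (U/A), site 9 (C/G), site 10 (C/G), site 11 (C/A), site 20 (A/C), site 21 (C/A), site 23 (U/A), site 31 (C/U), site 35 (C/G).
There are 10 differences over 36 sites, so p = 10/36 = 0.2778.

0.2778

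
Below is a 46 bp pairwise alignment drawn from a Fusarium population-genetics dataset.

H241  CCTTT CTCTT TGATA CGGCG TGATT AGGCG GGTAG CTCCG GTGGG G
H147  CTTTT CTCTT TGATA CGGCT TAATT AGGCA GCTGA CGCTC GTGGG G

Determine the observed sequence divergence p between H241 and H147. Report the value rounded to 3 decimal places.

Differing sites — 2:C/T; 20:G/T; 22:G/A; 30:G/A; 32:G/C; 34:A/G; 35:G/A; 37:T/G; 39:C/T; 40:G/C.
There are 10 differences over 46 sites, so p = 10/46 = 0.217.

0.217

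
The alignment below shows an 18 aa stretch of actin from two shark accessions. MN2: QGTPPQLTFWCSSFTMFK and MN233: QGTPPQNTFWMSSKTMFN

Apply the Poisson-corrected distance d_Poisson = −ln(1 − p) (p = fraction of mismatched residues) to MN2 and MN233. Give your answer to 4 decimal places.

0.2513

Differing sites — 7:L/N; 11:C/M; 14:F/K; 18:K/N.
p = 4/18 = 0.222222.
d = −ln(1 − 0.222222) = −ln(0.777778) = 0.2513.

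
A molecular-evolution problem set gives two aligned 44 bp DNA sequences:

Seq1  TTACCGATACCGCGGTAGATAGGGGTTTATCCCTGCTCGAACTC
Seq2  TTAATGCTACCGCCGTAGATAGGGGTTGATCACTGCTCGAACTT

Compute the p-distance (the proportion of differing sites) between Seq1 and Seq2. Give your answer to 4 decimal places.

0.1591

Mismatches occur at site 4 (C↔A), site 5 (C↔T), site 7 (A↔C), site 14 (G↔C), site 28 (T↔G), site 32 (C↔A), site 44 (C↔T).
There are 7 differences over 44 sites, so p = 7/44 = 0.1591.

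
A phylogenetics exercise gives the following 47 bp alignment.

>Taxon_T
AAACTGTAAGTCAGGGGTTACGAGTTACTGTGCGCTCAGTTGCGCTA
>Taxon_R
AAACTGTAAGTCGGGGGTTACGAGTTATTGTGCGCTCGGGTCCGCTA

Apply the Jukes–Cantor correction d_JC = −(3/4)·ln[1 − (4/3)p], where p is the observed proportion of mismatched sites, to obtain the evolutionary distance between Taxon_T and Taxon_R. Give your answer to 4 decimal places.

Differing sites — 13:A/G; 28:C/T; 38:A/G; 40:T/G; 42:G/C.
p = 5/47 = 0.106383.
d = −0.75 · ln(1 − (4/3)·0.106383) = −0.75 · ln(0.858156) = −0.75 · (-0.152969) = 0.1147.

0.1147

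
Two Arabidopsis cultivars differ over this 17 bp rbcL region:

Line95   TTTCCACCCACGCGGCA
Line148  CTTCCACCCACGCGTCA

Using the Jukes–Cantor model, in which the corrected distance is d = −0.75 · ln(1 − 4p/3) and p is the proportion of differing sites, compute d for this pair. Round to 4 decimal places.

0.1280

Mismatches occur at site 1 (T→C), site 15 (G→T).
p = 2/17 = 0.117647.
d = −0.75 · ln(1 − (4/3)·0.117647) = −0.75 · ln(0.843137) = −0.75 · (-0.170626) = 0.1280.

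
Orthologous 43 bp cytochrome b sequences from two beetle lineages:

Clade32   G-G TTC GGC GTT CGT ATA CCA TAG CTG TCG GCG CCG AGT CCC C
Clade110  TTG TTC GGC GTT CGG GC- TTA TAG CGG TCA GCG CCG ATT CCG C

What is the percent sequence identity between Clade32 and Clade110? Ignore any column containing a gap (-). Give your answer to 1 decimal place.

75.6%

Excluding the 2 gap columns leaves 41 comparable sites.
Differing sites — 1:G/T; 15:T/G; 16:A/G; 17:T/C; 19:C/T; 20:C/T; 26:T/G; 30:G/A; 38:G/T; 42:C/G.
31 of the 41 comparable sites match, so the percent identity is 31/41 × 100 = 75.6%.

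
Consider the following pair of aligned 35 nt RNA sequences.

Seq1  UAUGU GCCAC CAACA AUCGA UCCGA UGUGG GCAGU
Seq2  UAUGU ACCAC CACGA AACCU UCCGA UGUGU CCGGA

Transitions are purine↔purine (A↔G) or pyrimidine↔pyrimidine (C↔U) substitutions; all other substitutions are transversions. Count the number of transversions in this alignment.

8

The sequences differ at positions 6 (G/A, transition), 13 (A/C, transversion), 14 (C/G, transversion), 17 (U/A, transversion), 19 (G/C, transversion), 20 (A/U, transversion), 30 (G/U, transversion), 31 (G/C, transversion), 33 (A/G, transition), 35 (U/A, transversion).
Of the 10 differences, 2 transitions and 8 transversions, so the answer is 8.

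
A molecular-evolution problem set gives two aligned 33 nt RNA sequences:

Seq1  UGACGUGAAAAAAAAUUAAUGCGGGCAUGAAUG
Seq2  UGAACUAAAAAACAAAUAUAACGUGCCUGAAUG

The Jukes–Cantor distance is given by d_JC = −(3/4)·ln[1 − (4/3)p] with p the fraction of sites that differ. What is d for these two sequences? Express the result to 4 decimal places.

The sequences differ at positions 4 (C/A), 5 (G/C), 7 (G/A), 13 (A/C), 16 (U/A), 19 (A/U), 20 (U/A), 21 (G/A), 24 (G/U), 27 (A/C).
p = 10/33 = 0.303030.
d = −0.75 · ln(1 − (4/3)·0.303030) = −0.75 · ln(0.595960) = −0.75 · (-0.517582) = 0.3882.

0.3882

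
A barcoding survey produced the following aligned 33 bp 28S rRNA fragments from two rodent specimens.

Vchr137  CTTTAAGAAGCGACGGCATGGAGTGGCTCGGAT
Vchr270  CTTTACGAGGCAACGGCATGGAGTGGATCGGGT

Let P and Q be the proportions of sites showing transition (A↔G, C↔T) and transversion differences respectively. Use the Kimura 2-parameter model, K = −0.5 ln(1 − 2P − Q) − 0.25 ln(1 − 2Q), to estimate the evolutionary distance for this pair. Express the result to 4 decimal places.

0.1711

Mismatches occur at site 6 (A/C, transversion), site 9 (A/G, transition), site 12 (G/A, transition), site 27 (C/A, transversion), site 32 (A/G, transition).
Of the 5 differences, 3 transitions and 2 transversions over 33 sites: P = 3/33 = 0.090909, Q = 2/33 = 0.060606.
d = −0.5·ln(0.757576) − 0.25·ln(0.878788) = −0.5·(-0.277631) − 0.25·(-0.129212) = 0.1711.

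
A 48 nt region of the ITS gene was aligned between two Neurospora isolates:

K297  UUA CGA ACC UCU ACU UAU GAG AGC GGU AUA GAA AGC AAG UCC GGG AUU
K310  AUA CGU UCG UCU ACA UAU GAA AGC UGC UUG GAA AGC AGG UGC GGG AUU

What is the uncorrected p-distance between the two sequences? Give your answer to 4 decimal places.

0.2500

The sequences differ at positions 1 (U/A), 6 (A/U), 7 (A/U), 9 (C/G), 15 (U/A), 21 (G/A), 25 (G/U), 27 (U/C), 28 (A/U), 30 (A/G), 38 (A/G), 41 (C/G).
There are 12 differences over 48 sites, so p = 12/48 = 0.2500.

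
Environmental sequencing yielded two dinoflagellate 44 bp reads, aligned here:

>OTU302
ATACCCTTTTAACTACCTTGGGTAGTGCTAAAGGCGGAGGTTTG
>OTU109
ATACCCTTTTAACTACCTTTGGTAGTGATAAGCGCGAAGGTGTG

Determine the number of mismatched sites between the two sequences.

Mismatches occur at site 20 (G/T), site 28 (C/A), site 32 (A/G), site 33 (G/C), site 37 (G/A), site 42 (T/G).
That gives 6 mismatches out of 44 aligned sites, so the Hamming distance is 6.

6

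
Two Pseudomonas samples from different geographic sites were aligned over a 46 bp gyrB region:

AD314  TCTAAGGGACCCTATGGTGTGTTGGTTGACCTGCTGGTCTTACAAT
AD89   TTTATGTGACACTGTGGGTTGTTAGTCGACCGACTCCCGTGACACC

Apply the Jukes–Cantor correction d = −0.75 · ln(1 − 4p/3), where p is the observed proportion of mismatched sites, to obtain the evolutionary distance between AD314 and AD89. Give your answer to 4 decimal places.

0.5532

Differing sites — 2:C/T; 5:A/T; 7:G/T; 11:C/A; 14:A/G; 18:T/G; 19:G/T; 24:G/A; 27:T/C; 32:T/G; 33:G/A; 36:G/C; 37:G/C; 38:T/C; 39:C/G; 41:T/G; 45:A/C; 46:T/C.
p = 18/46 = 0.391304.
d = −0.75 · ln(1 − (4/3)·0.391304) = −0.75 · ln(0.478261) = −0.75 · (-0.737599) = 0.5532.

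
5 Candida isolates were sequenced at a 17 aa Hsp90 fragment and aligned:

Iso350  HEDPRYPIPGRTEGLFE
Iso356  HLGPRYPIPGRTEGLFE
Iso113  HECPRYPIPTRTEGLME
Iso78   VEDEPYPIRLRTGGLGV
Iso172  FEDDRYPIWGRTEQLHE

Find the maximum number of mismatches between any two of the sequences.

Pairwise Hamming distances:
  Iso350 vs Iso356: 2
  Iso350 vs Iso113: 3
  Iso350 vs Iso78: 8
  Iso350 vs Iso172: 5
  Iso356 vs Iso113: 4
  Iso356 vs Iso78: 10
  Iso356 vs Iso172: 7
  Iso113 vs Iso78: 9
  Iso113 vs Iso172: 7
  Iso78 vs Iso172: 9
The largest is 10, between Iso356 and Iso78.

10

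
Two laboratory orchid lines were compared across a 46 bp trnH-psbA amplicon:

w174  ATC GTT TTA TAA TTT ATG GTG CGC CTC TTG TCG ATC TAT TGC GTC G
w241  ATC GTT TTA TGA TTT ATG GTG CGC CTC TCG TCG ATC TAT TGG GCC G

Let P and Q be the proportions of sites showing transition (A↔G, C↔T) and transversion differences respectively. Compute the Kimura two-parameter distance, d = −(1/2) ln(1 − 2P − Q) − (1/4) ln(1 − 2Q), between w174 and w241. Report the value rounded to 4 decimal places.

0.0937

Mismatches occur at site 11 (A→G, transition), site 29 (T→C, transition), site 42 (C→G, transversion), site 44 (T→C, transition).
Of the 4 differences, 3 transitions and 1 transversion over 46 sites: P = 3/46 = 0.065217, Q = 1/46 = 0.021739.
d = −0.5·ln(0.847827) − 0.25·ln(0.956522) = −0.5·(-0.165079) − 0.25·(-0.044451) = 0.0937.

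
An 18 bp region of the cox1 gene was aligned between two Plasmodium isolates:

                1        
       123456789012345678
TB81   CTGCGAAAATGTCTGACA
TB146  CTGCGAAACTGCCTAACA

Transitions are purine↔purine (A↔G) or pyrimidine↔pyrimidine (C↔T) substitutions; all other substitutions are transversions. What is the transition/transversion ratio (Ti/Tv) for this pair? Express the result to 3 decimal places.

The sequences differ at positions 9 (A/C, transversion), 12 (T/C, transition), 15 (G/A, transition).
Of the 3 differences, 2 transitions and 1 transversion, so Ti/Tv = 2/1 = 2.000.

2.000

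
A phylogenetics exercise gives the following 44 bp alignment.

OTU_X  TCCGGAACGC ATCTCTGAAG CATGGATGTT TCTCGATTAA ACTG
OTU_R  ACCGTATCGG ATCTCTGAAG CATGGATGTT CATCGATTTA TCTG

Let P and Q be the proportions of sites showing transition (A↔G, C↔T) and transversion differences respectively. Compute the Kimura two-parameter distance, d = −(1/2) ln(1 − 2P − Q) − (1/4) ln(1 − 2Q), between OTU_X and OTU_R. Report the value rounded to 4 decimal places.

The sequences differ at positions 1 (T/A, transversion), 5 (G/T, transversion), 7 (A/T, transversion), 10 (C/G, transversion), 31 (T/C, transition), 32 (C/A, transversion), 39 (A/T, transversion), 41 (A/T, transversion).
Of the 8 differences, 1 transition and 7 transversions over 44 sites: P = 1/44 = 0.022727, Q = 7/44 = 0.159091.
d = −0.5·ln(0.795455) − 0.25·ln(0.681818) = −0.5·(-0.228841) − 0.25·(-0.382993) = 0.2102.

0.2102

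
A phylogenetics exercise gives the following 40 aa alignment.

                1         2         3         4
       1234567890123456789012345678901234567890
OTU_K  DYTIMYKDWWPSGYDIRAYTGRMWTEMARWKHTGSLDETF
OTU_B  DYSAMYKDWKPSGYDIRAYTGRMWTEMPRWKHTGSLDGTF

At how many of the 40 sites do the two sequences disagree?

5

Differing sites — 3:T/S; 4:I/A; 10:W/K; 28:A/P; 38:E/G.
That gives 5 mismatches out of 40 aligned sites, so the Hamming distance is 5.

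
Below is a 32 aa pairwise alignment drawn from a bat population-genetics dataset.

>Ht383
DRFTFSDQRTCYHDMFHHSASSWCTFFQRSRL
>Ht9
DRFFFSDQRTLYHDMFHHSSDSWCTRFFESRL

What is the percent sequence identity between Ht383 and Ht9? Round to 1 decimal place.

Differing sites — 4:T/F; 11:C/L; 20:A/S; 21:S/D; 26:F/R; 28:Q/F; 29:R/E.
25 of the 32 sites match, so the percent identity is 25/32 × 100 = 78.1%.

78.1%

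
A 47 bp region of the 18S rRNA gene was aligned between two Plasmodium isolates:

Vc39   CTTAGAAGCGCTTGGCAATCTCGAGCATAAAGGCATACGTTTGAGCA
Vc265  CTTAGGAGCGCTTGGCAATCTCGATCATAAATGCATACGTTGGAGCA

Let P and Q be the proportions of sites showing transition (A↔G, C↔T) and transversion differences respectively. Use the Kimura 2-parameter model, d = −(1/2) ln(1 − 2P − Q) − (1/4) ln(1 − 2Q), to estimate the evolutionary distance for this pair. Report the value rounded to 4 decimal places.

The sequences differ at positions 6 (A/G, transition), 25 (G/T, transversion), 32 (G/T, transversion), 42 (T/G, transversion).
Of the 4 differences, 1 transition and 3 transversions over 47 sites: P = 1/47 = 0.021277, Q = 3/47 = 0.063830.
d = −0.5·ln(0.893616) − 0.25·ln(0.872340) = −0.5·(-0.112479) − 0.25·(-0.136576) = 0.0904.

0.0904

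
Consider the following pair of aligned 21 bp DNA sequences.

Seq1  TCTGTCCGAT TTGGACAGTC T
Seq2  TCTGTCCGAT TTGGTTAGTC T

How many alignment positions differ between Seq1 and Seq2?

2

Differing sites — 15:A/T; 16:C/T.
That gives 2 mismatches out of 21 aligned sites, so the Hamming distance is 2.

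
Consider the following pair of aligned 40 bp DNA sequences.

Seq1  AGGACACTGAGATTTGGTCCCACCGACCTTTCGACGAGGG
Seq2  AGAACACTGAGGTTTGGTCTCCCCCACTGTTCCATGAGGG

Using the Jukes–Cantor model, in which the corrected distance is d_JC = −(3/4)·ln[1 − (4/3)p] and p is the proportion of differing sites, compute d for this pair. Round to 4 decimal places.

Mismatches occur at site 3 (G/A), site 12 (A/G), site 20 (C/T), site 22 (A/C), site 25 (G/C), site 28 (C/T), site 29 (T/G), site 33 (G/C), site 35 (C/T).
p = 9/40 = 0.225000.
d = −0.75 · ln(1 − (4/3)·0.225000) = −0.75 · ln(0.700000) = −0.75 · (-0.356675) = 0.2675.

0.2675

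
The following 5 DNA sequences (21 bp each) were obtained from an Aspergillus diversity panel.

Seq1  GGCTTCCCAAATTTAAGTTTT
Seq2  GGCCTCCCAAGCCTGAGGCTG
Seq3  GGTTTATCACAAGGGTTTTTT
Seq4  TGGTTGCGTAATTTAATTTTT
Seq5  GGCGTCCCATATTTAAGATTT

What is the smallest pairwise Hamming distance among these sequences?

Pairwise Hamming distances:
  Seq1 vs Seq2: 8
  Seq1 vs Seq3: 10
  Seq1 vs Seq4: 6
  Seq1 vs Seq5: 3
  Seq2 vs Seq3: 14
  Seq2 vs Seq4: 14
  Seq2 vs Seq5: 9
  Seq3 vs Seq4: 12
  Seq3 vs Seq5: 12
  Seq4 vs Seq5: 9
The smallest is 3, between Seq1 and Seq5.

3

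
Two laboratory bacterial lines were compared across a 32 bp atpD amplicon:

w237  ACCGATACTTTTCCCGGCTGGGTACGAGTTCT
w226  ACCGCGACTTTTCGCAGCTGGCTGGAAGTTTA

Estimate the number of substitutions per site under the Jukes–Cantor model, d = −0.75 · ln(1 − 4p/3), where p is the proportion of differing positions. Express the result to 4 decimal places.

0.4042

Differing sites — 5:A/C; 6:T/G; 14:C/G; 16:G/A; 22:G/C; 24:A/G; 25:C/G; 26:G/A; 31:C/T; 32:T/A.
p = 10/32 = 0.312500.
d = −0.75 · ln(1 − (4/3)·0.312500) = −0.75 · ln(0.583333) = −0.75 · (-0.538997) = 0.4042.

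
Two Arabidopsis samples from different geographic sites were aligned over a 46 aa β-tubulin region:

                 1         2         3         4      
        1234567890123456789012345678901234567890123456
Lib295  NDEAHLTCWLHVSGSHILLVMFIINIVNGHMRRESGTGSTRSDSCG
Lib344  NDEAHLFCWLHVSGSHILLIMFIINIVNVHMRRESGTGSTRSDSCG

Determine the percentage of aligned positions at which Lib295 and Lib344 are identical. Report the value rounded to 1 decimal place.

Mismatches occur at site 7 (T↔F), site 20 (V↔I), site 29 (G↔V).
43 of the 46 sites match, so the percent identity is 43/46 × 100 = 93.5%.

93.5%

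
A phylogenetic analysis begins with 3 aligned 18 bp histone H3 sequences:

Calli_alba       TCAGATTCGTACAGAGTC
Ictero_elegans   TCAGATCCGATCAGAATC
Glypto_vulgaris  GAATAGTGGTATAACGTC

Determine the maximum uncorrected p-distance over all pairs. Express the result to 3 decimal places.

Pairwise Hamming distances:
  Calli_alba vs Ictero_elegans: 4
  Calli_alba vs Glypto_vulgaris: 8
  Ictero_elegans vs Glypto_vulgaris: 12
The largest is 12 mismatches, between Ictero_elegans and Glypto_vulgaris; p = 12/18 = 0.667.

0.667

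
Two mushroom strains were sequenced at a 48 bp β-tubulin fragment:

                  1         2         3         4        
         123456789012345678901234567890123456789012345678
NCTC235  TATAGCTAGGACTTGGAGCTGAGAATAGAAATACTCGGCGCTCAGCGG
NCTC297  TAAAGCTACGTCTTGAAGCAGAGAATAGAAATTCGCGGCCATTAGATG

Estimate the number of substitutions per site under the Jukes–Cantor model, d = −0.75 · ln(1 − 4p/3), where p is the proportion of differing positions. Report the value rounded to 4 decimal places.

0.3041

Mismatches occur at site 3 (T/A), site 9 (G/C), site 11 (A/T), site 16 (G/A), site 20 (T/A), site 33 (A/T), site 35 (T/G), site 40 (G/C), site 41 (C/A), site 43 (C/T), site 46 (C/A), site 47 (G/T).
p = 12/48 = 0.250000.
d = −0.75 · ln(1 − (4/3)·0.250000) = −0.75 · ln(0.666667) = −0.75 · (-0.405465) = 0.3041.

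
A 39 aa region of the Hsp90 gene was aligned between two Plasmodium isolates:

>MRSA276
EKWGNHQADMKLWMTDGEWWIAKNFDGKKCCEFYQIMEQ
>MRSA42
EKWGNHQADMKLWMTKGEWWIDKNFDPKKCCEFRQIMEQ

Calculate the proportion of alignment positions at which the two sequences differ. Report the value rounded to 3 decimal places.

0.103

Mismatches occur at site 16 (D/K), site 22 (A/D), site 27 (G/P), site 34 (Y/R).
There are 4 differences over 39 sites, so p = 4/39 = 0.103.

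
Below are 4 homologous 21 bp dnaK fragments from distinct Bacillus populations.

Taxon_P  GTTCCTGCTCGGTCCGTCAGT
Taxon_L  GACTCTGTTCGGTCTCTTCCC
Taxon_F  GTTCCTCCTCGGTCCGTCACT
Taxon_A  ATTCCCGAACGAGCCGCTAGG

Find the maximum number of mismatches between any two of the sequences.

15

Pairwise Hamming distances:
  Taxon_P vs Taxon_L: 10
  Taxon_P vs Taxon_F: 2
  Taxon_P vs Taxon_A: 9
  Taxon_L vs Taxon_F: 10
  Taxon_L vs Taxon_A: 15
  Taxon_F vs Taxon_A: 11
The largest is 15, between Taxon_L and Taxon_A.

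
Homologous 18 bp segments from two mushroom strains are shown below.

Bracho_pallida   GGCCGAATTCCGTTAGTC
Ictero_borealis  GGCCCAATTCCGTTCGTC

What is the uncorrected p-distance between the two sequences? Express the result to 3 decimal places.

Mismatches occur at site 5 (G/C), site 15 (A/C).
There are 2 differences over 18 sites, so p = 2/18 = 0.111.

0.111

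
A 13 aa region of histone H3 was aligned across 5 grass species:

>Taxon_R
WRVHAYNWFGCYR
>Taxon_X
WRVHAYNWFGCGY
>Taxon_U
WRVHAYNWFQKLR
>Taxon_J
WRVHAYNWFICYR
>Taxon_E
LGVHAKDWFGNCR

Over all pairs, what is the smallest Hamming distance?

Pairwise Hamming distances:
  Taxon_R vs Taxon_X: 2
  Taxon_R vs Taxon_U: 3
  Taxon_R vs Taxon_J: 1
  Taxon_R vs Taxon_E: 6
  Taxon_X vs Taxon_U: 4
  Taxon_X vs Taxon_J: 3
  Taxon_X vs Taxon_E: 7
  Taxon_U vs Taxon_J: 3
  Taxon_U vs Taxon_E: 7
  Taxon_J vs Taxon_E: 7
The smallest is 1, between Taxon_R and Taxon_J.

1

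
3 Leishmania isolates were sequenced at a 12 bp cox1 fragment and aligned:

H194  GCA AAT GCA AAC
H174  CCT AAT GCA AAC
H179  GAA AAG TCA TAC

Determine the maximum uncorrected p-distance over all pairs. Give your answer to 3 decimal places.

0.500

Pairwise Hamming distances:
  H194 vs H174: 2
  H194 vs H179: 4
  H174 vs H179: 6
The largest is 6 mismatches, between H174 and H179; p = 6/12 = 0.500.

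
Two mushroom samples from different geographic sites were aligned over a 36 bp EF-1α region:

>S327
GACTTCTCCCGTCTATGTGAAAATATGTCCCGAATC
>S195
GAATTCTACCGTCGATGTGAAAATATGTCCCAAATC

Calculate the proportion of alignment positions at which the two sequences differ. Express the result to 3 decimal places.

0.111

The sequences differ at positions 3 (C/A), 8 (C/A), 14 (T/G), 32 (G/A).
There are 4 differences over 36 sites, so p = 4/36 = 0.111.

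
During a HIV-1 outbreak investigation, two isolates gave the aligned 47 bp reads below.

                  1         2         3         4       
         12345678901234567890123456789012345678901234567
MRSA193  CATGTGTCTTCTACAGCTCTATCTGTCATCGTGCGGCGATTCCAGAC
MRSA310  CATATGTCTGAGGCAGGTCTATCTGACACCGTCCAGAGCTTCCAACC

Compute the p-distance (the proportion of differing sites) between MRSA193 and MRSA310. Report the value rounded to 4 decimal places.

Mismatches occur at site 4 (G→A), site 10 (T→G), site 11 (C→A), site 12 (T→G), site 13 (A→G), site 17 (C→G), site 26 (T→A), site 29 (T→C), site 33 (G→C), site 35 (G→A), site 37 (C→A), site 39 (A→C), site 45 (G→A), site 46 (A→C).
There are 14 differences over 47 sites, so p = 14/47 = 0.2979.

0.2979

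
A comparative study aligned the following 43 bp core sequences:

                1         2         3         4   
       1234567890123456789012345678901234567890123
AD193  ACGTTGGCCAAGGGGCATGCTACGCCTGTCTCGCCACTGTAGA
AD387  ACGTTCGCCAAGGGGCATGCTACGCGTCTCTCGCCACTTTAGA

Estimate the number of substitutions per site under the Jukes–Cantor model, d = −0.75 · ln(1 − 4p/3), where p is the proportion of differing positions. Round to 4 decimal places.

0.0993

Mismatches occur at site 6 (G↔C), site 26 (C↔G), site 28 (G↔C), site 39 (G↔T).
p = 4/43 = 0.093023.
d = −0.75 · ln(1 − (4/3)·0.093023) = −0.75 · ln(0.875969) = −0.75 · (-0.132425) = 0.0993.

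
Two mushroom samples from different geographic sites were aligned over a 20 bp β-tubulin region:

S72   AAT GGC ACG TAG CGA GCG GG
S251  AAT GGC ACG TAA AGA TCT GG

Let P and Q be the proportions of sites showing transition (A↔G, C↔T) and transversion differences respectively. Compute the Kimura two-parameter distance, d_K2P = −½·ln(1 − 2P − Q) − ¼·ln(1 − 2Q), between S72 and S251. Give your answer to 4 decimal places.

0.2330

The sequences differ at positions 12 (G/A, transition), 13 (C/A, transversion), 16 (G/T, transversion), 18 (G/T, transversion).
Of the 4 differences, 1 transition and 3 transversions over 20 sites: P = 1/20 = 0.050000, Q = 3/20 = 0.150000.
d = −0.5·ln(0.750000) − 0.25·ln(0.700000) = −0.5·(-0.287682) − 0.25·(-0.356675) = 0.2330.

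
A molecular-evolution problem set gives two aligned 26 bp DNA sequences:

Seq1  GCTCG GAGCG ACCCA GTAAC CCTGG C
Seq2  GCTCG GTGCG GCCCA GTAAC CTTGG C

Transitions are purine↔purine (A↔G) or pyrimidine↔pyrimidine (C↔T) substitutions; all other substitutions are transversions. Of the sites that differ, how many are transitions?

Differing sites — 7:A/T (Tv); 11:A/G (Ti); 22:C/T (Ti).
Of the 3 differences, 2 transitions and 1 transversion, so the answer is 2.

2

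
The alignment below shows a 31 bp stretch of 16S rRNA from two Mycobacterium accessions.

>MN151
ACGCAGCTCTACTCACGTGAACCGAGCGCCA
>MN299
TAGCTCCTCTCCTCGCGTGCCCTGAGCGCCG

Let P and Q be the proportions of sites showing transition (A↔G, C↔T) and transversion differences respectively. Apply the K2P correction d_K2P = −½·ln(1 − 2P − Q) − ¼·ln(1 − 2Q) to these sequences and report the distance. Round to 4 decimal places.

0.4220

The sequences differ at positions 1 (A/T, transversion), 2 (C/A, transversion), 5 (A/T, transversion), 6 (G/C, transversion), 11 (A/C, transversion), 15 (A/G, transition), 20 (A/C, transversion), 21 (A/C, transversion), 23 (C/T, transition), 31 (A/G, transition).
Of the 10 differences, 3 transitions and 7 transversions over 31 sites: P = 3/31 = 0.096774, Q = 7/31 = 0.225806.
d = −0.5·ln(0.580646) − 0.25·ln(0.548388) = −0.5·(-0.543614) − 0.25·(-0.600772) = 0.4220.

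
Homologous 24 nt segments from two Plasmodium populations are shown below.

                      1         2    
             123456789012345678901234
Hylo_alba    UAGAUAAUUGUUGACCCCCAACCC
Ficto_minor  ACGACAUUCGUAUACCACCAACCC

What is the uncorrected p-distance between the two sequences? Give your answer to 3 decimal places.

The sequences differ at positions 1 (U/A), 2 (A/C), 5 (U/C), 7 (A/U), 9 (U/C), 12 (U/A), 13 (G/U), 17 (C/A).
There are 8 differences over 24 sites, so p = 8/24 = 0.333.

0.333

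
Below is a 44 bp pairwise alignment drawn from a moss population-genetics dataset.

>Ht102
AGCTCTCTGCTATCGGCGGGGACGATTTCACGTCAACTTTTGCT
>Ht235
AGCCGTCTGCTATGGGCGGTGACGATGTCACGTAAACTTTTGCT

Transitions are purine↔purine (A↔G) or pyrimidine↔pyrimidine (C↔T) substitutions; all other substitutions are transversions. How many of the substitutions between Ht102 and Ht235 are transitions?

Mismatches occur at site 4 (T→C, transition), site 5 (C→G, transversion), site 14 (C→G, transversion), site 20 (G→T, transversion), site 27 (T→G, transversion), site 34 (C→A, transversion).
Of the 6 differences, 1 transition and 5 transversions, so the answer is 1.

1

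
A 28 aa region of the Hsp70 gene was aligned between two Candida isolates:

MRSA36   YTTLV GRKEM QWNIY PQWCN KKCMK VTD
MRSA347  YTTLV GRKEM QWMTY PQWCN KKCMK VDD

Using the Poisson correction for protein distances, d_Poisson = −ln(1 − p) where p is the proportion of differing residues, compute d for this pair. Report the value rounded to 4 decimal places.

The sequences differ at positions 13 (N/M), 14 (I/T), 27 (T/D).
p = 3/28 = 0.107143.
d = −ln(1 − 0.107143) = −ln(0.892857) = 0.1133.

0.1133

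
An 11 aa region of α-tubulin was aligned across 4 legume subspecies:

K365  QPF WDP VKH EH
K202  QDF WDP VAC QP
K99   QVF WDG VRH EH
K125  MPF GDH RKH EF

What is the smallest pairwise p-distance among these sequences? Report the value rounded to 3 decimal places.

Pairwise Hamming distances:
  K365 vs K202: 5
  K365 vs K99: 3
  K365 vs K125: 5
  K202 vs K99: 6
  K202 vs K125: 9
  K99 vs K125: 7
The smallest is 3 mismatches, between K365 and K99; p = 3/11 = 0.273.

0.273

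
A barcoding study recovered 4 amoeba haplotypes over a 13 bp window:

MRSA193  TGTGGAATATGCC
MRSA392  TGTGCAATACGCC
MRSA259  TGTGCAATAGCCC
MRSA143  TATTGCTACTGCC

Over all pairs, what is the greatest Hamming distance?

Pairwise Hamming distances:
  MRSA193 vs MRSA392: 2
  MRSA193 vs MRSA259: 3
  MRSA193 vs MRSA143: 6
  MRSA392 vs MRSA259: 2
  MRSA392 vs MRSA143: 8
  MRSA259 vs MRSA143: 9
The largest is 9, between MRSA259 and MRSA143.

9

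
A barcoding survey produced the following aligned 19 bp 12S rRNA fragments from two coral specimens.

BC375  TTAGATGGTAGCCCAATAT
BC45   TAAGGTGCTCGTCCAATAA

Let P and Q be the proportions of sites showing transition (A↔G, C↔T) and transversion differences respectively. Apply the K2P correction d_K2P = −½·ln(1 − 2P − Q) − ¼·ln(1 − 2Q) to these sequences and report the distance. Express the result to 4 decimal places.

Differing sites — 2:T/A (Tv); 5:A/G (Ti); 8:G/C (Tv); 10:A/C (Tv); 12:C/T (Ti); 19:T/A (Tv).
Of the 6 differences, 2 transitions and 4 transversions over 19 sites: P = 2/19 = 0.105263, Q = 4/19 = 0.210526.
d = −0.5·ln(0.578948) − 0.25·ln(0.578948) = −0.5·(-0.546543) − 0.25·(-0.546543) = 0.4099.

0.4099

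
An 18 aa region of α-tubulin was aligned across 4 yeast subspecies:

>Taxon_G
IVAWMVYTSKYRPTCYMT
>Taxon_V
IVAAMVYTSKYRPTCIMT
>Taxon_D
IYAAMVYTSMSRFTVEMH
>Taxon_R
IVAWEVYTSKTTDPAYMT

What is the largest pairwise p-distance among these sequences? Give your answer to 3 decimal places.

0.611

Pairwise Hamming distances:
  Taxon_G vs Taxon_V: 2
  Taxon_G vs Taxon_D: 8
  Taxon_G vs Taxon_R: 6
  Taxon_V vs Taxon_D: 7
  Taxon_V vs Taxon_R: 8
  Taxon_D vs Taxon_R: 11
The largest is 11 mismatches, between Taxon_D and Taxon_R; p = 11/18 = 0.611.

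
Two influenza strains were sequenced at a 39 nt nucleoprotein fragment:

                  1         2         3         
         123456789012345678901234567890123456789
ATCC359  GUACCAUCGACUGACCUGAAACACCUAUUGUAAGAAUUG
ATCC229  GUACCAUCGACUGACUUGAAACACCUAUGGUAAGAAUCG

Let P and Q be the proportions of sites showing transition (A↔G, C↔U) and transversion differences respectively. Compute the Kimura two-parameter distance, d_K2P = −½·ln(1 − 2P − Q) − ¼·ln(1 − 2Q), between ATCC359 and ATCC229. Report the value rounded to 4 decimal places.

0.0818

The sequences differ at positions 16 (C/U, transition), 29 (U/G, transversion), 38 (U/C, transition).
Of the 3 differences, 2 transitions and 1 transversion over 39 sites: P = 2/39 = 0.051282, Q = 1/39 = 0.025641.
d = −0.5·ln(0.871795) − 0.25·ln(0.948718) = −0.5·(-0.137201) − 0.25·(-0.052644) = 0.0818.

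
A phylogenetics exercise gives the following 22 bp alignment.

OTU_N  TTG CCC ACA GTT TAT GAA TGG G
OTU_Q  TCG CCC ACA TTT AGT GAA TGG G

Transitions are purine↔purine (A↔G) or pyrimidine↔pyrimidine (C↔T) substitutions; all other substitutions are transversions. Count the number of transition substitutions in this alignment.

2

Mismatches occur at site 2 (T→C, transition), site 10 (G→T, transversion), site 13 (T→A, transversion), site 14 (A→G, transition).
Of the 4 differences, 2 transitions and 2 transversions, so the answer is 2.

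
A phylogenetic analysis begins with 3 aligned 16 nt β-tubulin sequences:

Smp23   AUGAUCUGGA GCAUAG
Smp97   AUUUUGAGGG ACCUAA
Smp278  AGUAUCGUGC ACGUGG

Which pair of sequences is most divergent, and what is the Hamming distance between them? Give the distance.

9

Pairwise Hamming distances:
  Smp23 vs Smp97: 8
  Smp23 vs Smp278: 8
  Smp97 vs Smp278: 9
The largest is 9, between Smp97 and Smp278.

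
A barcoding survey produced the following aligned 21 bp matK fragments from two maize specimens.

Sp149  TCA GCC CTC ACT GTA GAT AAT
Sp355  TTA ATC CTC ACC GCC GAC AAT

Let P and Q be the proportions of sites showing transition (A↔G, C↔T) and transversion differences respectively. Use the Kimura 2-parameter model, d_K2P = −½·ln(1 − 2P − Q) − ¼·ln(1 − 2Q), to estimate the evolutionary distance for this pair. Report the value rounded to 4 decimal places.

Mismatches occur at site 2 (C↔T, transition), site 4 (G↔A, transition), site 5 (C↔T, transition), site 12 (T↔C, transition), site 14 (T↔C, transition), site 15 (A↔C, transversion), site 18 (T↔C, transition).
Of the 7 differences, 6 transitions and 1 transversion over 21 sites: P = 6/21 = 0.285714, Q = 1/21 = 0.047619.
d = −0.5·ln(0.380953) − 0.25·ln(0.904762) = −0.5·(-0.965079) − 0.25·(-0.100083) = 0.5076.

0.5076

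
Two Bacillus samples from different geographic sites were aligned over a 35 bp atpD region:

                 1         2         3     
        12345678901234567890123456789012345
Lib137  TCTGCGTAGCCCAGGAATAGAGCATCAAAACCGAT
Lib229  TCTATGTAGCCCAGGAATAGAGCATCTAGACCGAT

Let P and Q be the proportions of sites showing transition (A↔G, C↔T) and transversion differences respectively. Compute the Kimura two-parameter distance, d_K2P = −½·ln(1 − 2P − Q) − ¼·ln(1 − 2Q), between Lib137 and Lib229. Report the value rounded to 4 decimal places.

The sequences differ at positions 4 (G/A, transition), 5 (C/T, transition), 27 (A/T, transversion), 29 (A/G, transition).
Of the 4 differences, 3 transitions and 1 transversion over 35 sites: P = 3/35 = 0.085714, Q = 1/35 = 0.028571.
d = −0.5·ln(0.800001) − 0.25·ln(0.942858) = −0.5·(-0.223142) − 0.25·(-0.058840) = 0.1263.

0.1263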